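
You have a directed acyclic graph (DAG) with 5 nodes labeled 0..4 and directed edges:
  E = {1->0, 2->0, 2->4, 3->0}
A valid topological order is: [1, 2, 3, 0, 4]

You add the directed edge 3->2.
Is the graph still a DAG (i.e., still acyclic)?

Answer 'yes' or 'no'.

Given toposort: [1, 2, 3, 0, 4]
Position of 3: index 2; position of 2: index 1
New edge 3->2: backward (u after v in old order)
Backward edge: old toposort is now invalid. Check if this creates a cycle.
Does 2 already reach 3? Reachable from 2: [0, 2, 4]. NO -> still a DAG (reorder needed).
Still a DAG? yes

Answer: yes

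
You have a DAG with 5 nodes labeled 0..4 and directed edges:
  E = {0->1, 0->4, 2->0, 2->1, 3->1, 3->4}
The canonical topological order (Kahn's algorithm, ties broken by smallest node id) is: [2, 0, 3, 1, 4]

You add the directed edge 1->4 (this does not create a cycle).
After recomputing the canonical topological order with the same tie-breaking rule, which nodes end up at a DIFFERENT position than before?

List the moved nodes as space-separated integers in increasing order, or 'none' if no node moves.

Old toposort: [2, 0, 3, 1, 4]
Added edge 1->4
Recompute Kahn (smallest-id tiebreak):
  initial in-degrees: [1, 3, 0, 0, 3]
  ready (indeg=0): [2, 3]
  pop 2: indeg[0]->0; indeg[1]->2 | ready=[0, 3] | order so far=[2]
  pop 0: indeg[1]->1; indeg[4]->2 | ready=[3] | order so far=[2, 0]
  pop 3: indeg[1]->0; indeg[4]->1 | ready=[1] | order so far=[2, 0, 3]
  pop 1: indeg[4]->0 | ready=[4] | order so far=[2, 0, 3, 1]
  pop 4: no out-edges | ready=[] | order so far=[2, 0, 3, 1, 4]
New canonical toposort: [2, 0, 3, 1, 4]
Compare positions:
  Node 0: index 1 -> 1 (same)
  Node 1: index 3 -> 3 (same)
  Node 2: index 0 -> 0 (same)
  Node 3: index 2 -> 2 (same)
  Node 4: index 4 -> 4 (same)
Nodes that changed position: none

Answer: none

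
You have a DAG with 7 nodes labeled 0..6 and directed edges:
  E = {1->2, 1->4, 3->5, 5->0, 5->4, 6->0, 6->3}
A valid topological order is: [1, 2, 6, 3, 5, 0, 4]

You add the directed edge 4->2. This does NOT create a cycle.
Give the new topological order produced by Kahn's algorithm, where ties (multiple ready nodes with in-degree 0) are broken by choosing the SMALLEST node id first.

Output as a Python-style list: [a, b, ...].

Answer: [1, 6, 3, 5, 0, 4, 2]

Derivation:
Old toposort: [1, 2, 6, 3, 5, 0, 4]
Added edge: 4->2
Position of 4 (6) > position of 2 (1). Must reorder: 4 must now come before 2.
Run Kahn's algorithm (break ties by smallest node id):
  initial in-degrees: [2, 0, 2, 1, 2, 1, 0]
  ready (indeg=0): [1, 6]
  pop 1: indeg[2]->1; indeg[4]->1 | ready=[6] | order so far=[1]
  pop 6: indeg[0]->1; indeg[3]->0 | ready=[3] | order so far=[1, 6]
  pop 3: indeg[5]->0 | ready=[5] | order so far=[1, 6, 3]
  pop 5: indeg[0]->0; indeg[4]->0 | ready=[0, 4] | order so far=[1, 6, 3, 5]
  pop 0: no out-edges | ready=[4] | order so far=[1, 6, 3, 5, 0]
  pop 4: indeg[2]->0 | ready=[2] | order so far=[1, 6, 3, 5, 0, 4]
  pop 2: no out-edges | ready=[] | order so far=[1, 6, 3, 5, 0, 4, 2]
  Result: [1, 6, 3, 5, 0, 4, 2]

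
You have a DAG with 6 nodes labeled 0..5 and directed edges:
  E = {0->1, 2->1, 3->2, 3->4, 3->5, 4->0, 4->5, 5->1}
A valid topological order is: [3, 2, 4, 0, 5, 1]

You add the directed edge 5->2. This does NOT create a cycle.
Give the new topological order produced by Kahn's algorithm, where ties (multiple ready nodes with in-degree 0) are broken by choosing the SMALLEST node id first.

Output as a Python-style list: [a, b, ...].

Answer: [3, 4, 0, 5, 2, 1]

Derivation:
Old toposort: [3, 2, 4, 0, 5, 1]
Added edge: 5->2
Position of 5 (4) > position of 2 (1). Must reorder: 5 must now come before 2.
Run Kahn's algorithm (break ties by smallest node id):
  initial in-degrees: [1, 3, 2, 0, 1, 2]
  ready (indeg=0): [3]
  pop 3: indeg[2]->1; indeg[4]->0; indeg[5]->1 | ready=[4] | order so far=[3]
  pop 4: indeg[0]->0; indeg[5]->0 | ready=[0, 5] | order so far=[3, 4]
  pop 0: indeg[1]->2 | ready=[5] | order so far=[3, 4, 0]
  pop 5: indeg[1]->1; indeg[2]->0 | ready=[2] | order so far=[3, 4, 0, 5]
  pop 2: indeg[1]->0 | ready=[1] | order so far=[3, 4, 0, 5, 2]
  pop 1: no out-edges | ready=[] | order so far=[3, 4, 0, 5, 2, 1]
  Result: [3, 4, 0, 5, 2, 1]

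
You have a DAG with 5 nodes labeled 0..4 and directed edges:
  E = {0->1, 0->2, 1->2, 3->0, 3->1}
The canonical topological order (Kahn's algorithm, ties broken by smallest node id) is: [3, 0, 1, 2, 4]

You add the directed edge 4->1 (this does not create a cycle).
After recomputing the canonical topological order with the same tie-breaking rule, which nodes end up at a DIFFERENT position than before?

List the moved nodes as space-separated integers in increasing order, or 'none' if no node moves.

Old toposort: [3, 0, 1, 2, 4]
Added edge 4->1
Recompute Kahn (smallest-id tiebreak):
  initial in-degrees: [1, 3, 2, 0, 0]
  ready (indeg=0): [3, 4]
  pop 3: indeg[0]->0; indeg[1]->2 | ready=[0, 4] | order so far=[3]
  pop 0: indeg[1]->1; indeg[2]->1 | ready=[4] | order so far=[3, 0]
  pop 4: indeg[1]->0 | ready=[1] | order so far=[3, 0, 4]
  pop 1: indeg[2]->0 | ready=[2] | order so far=[3, 0, 4, 1]
  pop 2: no out-edges | ready=[] | order so far=[3, 0, 4, 1, 2]
New canonical toposort: [3, 0, 4, 1, 2]
Compare positions:
  Node 0: index 1 -> 1 (same)
  Node 1: index 2 -> 3 (moved)
  Node 2: index 3 -> 4 (moved)
  Node 3: index 0 -> 0 (same)
  Node 4: index 4 -> 2 (moved)
Nodes that changed position: 1 2 4

Answer: 1 2 4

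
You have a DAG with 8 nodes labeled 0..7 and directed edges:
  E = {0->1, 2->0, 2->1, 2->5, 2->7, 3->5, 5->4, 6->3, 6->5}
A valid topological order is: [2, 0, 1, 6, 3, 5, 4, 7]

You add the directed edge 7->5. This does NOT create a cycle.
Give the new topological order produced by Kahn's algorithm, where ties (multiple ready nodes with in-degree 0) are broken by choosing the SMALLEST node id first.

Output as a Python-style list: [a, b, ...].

Old toposort: [2, 0, 1, 6, 3, 5, 4, 7]
Added edge: 7->5
Position of 7 (7) > position of 5 (5). Must reorder: 7 must now come before 5.
Run Kahn's algorithm (break ties by smallest node id):
  initial in-degrees: [1, 2, 0, 1, 1, 4, 0, 1]
  ready (indeg=0): [2, 6]
  pop 2: indeg[0]->0; indeg[1]->1; indeg[5]->3; indeg[7]->0 | ready=[0, 6, 7] | order so far=[2]
  pop 0: indeg[1]->0 | ready=[1, 6, 7] | order so far=[2, 0]
  pop 1: no out-edges | ready=[6, 7] | order so far=[2, 0, 1]
  pop 6: indeg[3]->0; indeg[5]->2 | ready=[3, 7] | order so far=[2, 0, 1, 6]
  pop 3: indeg[5]->1 | ready=[7] | order so far=[2, 0, 1, 6, 3]
  pop 7: indeg[5]->0 | ready=[5] | order so far=[2, 0, 1, 6, 3, 7]
  pop 5: indeg[4]->0 | ready=[4] | order so far=[2, 0, 1, 6, 3, 7, 5]
  pop 4: no out-edges | ready=[] | order so far=[2, 0, 1, 6, 3, 7, 5, 4]
  Result: [2, 0, 1, 6, 3, 7, 5, 4]

Answer: [2, 0, 1, 6, 3, 7, 5, 4]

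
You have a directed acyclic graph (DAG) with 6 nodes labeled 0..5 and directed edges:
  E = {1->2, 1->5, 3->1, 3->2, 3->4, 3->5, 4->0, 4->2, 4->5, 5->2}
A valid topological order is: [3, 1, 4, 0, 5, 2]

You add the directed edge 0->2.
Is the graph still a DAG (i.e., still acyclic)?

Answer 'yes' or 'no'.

Given toposort: [3, 1, 4, 0, 5, 2]
Position of 0: index 3; position of 2: index 5
New edge 0->2: forward
Forward edge: respects the existing order. Still a DAG, same toposort still valid.
Still a DAG? yes

Answer: yes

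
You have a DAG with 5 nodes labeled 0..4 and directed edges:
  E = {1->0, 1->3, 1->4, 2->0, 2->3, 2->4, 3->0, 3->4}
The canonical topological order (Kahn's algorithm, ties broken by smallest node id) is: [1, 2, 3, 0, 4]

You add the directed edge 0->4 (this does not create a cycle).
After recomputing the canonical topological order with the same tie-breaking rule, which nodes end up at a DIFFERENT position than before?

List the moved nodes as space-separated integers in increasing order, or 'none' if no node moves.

Old toposort: [1, 2, 3, 0, 4]
Added edge 0->4
Recompute Kahn (smallest-id tiebreak):
  initial in-degrees: [3, 0, 0, 2, 4]
  ready (indeg=0): [1, 2]
  pop 1: indeg[0]->2; indeg[3]->1; indeg[4]->3 | ready=[2] | order so far=[1]
  pop 2: indeg[0]->1; indeg[3]->0; indeg[4]->2 | ready=[3] | order so far=[1, 2]
  pop 3: indeg[0]->0; indeg[4]->1 | ready=[0] | order so far=[1, 2, 3]
  pop 0: indeg[4]->0 | ready=[4] | order so far=[1, 2, 3, 0]
  pop 4: no out-edges | ready=[] | order so far=[1, 2, 3, 0, 4]
New canonical toposort: [1, 2, 3, 0, 4]
Compare positions:
  Node 0: index 3 -> 3 (same)
  Node 1: index 0 -> 0 (same)
  Node 2: index 1 -> 1 (same)
  Node 3: index 2 -> 2 (same)
  Node 4: index 4 -> 4 (same)
Nodes that changed position: none

Answer: none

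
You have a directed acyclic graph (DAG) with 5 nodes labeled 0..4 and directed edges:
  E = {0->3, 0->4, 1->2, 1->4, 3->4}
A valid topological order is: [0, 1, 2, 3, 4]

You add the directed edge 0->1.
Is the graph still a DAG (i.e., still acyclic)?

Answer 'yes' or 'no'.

Answer: yes

Derivation:
Given toposort: [0, 1, 2, 3, 4]
Position of 0: index 0; position of 1: index 1
New edge 0->1: forward
Forward edge: respects the existing order. Still a DAG, same toposort still valid.
Still a DAG? yes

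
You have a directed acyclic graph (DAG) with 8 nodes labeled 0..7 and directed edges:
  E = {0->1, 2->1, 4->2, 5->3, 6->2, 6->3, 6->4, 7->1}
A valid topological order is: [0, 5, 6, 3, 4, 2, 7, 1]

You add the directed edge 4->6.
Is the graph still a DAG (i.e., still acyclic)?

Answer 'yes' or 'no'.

Given toposort: [0, 5, 6, 3, 4, 2, 7, 1]
Position of 4: index 4; position of 6: index 2
New edge 4->6: backward (u after v in old order)
Backward edge: old toposort is now invalid. Check if this creates a cycle.
Does 6 already reach 4? Reachable from 6: [1, 2, 3, 4, 6]. YES -> cycle!
Still a DAG? no

Answer: no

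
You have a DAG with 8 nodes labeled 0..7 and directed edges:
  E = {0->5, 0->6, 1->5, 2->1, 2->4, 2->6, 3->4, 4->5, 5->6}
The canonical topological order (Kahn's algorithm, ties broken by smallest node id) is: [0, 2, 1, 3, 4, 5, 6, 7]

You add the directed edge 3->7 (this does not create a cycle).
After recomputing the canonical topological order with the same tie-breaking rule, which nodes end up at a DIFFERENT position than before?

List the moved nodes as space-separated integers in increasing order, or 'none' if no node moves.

Old toposort: [0, 2, 1, 3, 4, 5, 6, 7]
Added edge 3->7
Recompute Kahn (smallest-id tiebreak):
  initial in-degrees: [0, 1, 0, 0, 2, 3, 3, 1]
  ready (indeg=0): [0, 2, 3]
  pop 0: indeg[5]->2; indeg[6]->2 | ready=[2, 3] | order so far=[0]
  pop 2: indeg[1]->0; indeg[4]->1; indeg[6]->1 | ready=[1, 3] | order so far=[0, 2]
  pop 1: indeg[5]->1 | ready=[3] | order so far=[0, 2, 1]
  pop 3: indeg[4]->0; indeg[7]->0 | ready=[4, 7] | order so far=[0, 2, 1, 3]
  pop 4: indeg[5]->0 | ready=[5, 7] | order so far=[0, 2, 1, 3, 4]
  pop 5: indeg[6]->0 | ready=[6, 7] | order so far=[0, 2, 1, 3, 4, 5]
  pop 6: no out-edges | ready=[7] | order so far=[0, 2, 1, 3, 4, 5, 6]
  pop 7: no out-edges | ready=[] | order so far=[0, 2, 1, 3, 4, 5, 6, 7]
New canonical toposort: [0, 2, 1, 3, 4, 5, 6, 7]
Compare positions:
  Node 0: index 0 -> 0 (same)
  Node 1: index 2 -> 2 (same)
  Node 2: index 1 -> 1 (same)
  Node 3: index 3 -> 3 (same)
  Node 4: index 4 -> 4 (same)
  Node 5: index 5 -> 5 (same)
  Node 6: index 6 -> 6 (same)
  Node 7: index 7 -> 7 (same)
Nodes that changed position: none

Answer: none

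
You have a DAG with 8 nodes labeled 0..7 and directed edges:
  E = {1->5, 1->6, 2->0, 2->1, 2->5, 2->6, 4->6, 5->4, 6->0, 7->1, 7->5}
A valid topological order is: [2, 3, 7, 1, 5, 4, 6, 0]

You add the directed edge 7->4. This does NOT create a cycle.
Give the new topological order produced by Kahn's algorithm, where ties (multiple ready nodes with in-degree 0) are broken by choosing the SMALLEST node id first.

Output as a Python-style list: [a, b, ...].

Answer: [2, 3, 7, 1, 5, 4, 6, 0]

Derivation:
Old toposort: [2, 3, 7, 1, 5, 4, 6, 0]
Added edge: 7->4
Position of 7 (2) < position of 4 (5). Old order still valid.
Run Kahn's algorithm (break ties by smallest node id):
  initial in-degrees: [2, 2, 0, 0, 2, 3, 3, 0]
  ready (indeg=0): [2, 3, 7]
  pop 2: indeg[0]->1; indeg[1]->1; indeg[5]->2; indeg[6]->2 | ready=[3, 7] | order so far=[2]
  pop 3: no out-edges | ready=[7] | order so far=[2, 3]
  pop 7: indeg[1]->0; indeg[4]->1; indeg[5]->1 | ready=[1] | order so far=[2, 3, 7]
  pop 1: indeg[5]->0; indeg[6]->1 | ready=[5] | order so far=[2, 3, 7, 1]
  pop 5: indeg[4]->0 | ready=[4] | order so far=[2, 3, 7, 1, 5]
  pop 4: indeg[6]->0 | ready=[6] | order so far=[2, 3, 7, 1, 5, 4]
  pop 6: indeg[0]->0 | ready=[0] | order so far=[2, 3, 7, 1, 5, 4, 6]
  pop 0: no out-edges | ready=[] | order so far=[2, 3, 7, 1, 5, 4, 6, 0]
  Result: [2, 3, 7, 1, 5, 4, 6, 0]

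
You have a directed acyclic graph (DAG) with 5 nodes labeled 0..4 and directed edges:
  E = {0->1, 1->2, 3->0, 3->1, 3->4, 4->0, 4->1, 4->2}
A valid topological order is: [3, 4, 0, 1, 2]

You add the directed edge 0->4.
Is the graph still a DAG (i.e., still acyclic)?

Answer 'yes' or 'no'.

Given toposort: [3, 4, 0, 1, 2]
Position of 0: index 2; position of 4: index 1
New edge 0->4: backward (u after v in old order)
Backward edge: old toposort is now invalid. Check if this creates a cycle.
Does 4 already reach 0? Reachable from 4: [0, 1, 2, 4]. YES -> cycle!
Still a DAG? no

Answer: no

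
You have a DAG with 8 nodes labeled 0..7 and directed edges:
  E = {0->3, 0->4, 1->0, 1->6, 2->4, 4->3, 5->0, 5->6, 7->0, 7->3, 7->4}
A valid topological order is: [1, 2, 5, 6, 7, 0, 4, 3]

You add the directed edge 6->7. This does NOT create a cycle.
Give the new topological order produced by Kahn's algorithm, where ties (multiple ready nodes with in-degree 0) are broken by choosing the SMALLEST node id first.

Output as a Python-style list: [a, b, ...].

Answer: [1, 2, 5, 6, 7, 0, 4, 3]

Derivation:
Old toposort: [1, 2, 5, 6, 7, 0, 4, 3]
Added edge: 6->7
Position of 6 (3) < position of 7 (4). Old order still valid.
Run Kahn's algorithm (break ties by smallest node id):
  initial in-degrees: [3, 0, 0, 3, 3, 0, 2, 1]
  ready (indeg=0): [1, 2, 5]
  pop 1: indeg[0]->2; indeg[6]->1 | ready=[2, 5] | order so far=[1]
  pop 2: indeg[4]->2 | ready=[5] | order so far=[1, 2]
  pop 5: indeg[0]->1; indeg[6]->0 | ready=[6] | order so far=[1, 2, 5]
  pop 6: indeg[7]->0 | ready=[7] | order so far=[1, 2, 5, 6]
  pop 7: indeg[0]->0; indeg[3]->2; indeg[4]->1 | ready=[0] | order so far=[1, 2, 5, 6, 7]
  pop 0: indeg[3]->1; indeg[4]->0 | ready=[4] | order so far=[1, 2, 5, 6, 7, 0]
  pop 4: indeg[3]->0 | ready=[3] | order so far=[1, 2, 5, 6, 7, 0, 4]
  pop 3: no out-edges | ready=[] | order so far=[1, 2, 5, 6, 7, 0, 4, 3]
  Result: [1, 2, 5, 6, 7, 0, 4, 3]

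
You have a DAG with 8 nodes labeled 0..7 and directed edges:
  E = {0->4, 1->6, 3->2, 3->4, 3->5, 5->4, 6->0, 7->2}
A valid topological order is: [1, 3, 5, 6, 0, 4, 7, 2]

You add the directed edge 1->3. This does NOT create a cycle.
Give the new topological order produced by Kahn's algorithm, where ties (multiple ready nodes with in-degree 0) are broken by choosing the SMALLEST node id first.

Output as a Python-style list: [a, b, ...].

Old toposort: [1, 3, 5, 6, 0, 4, 7, 2]
Added edge: 1->3
Position of 1 (0) < position of 3 (1). Old order still valid.
Run Kahn's algorithm (break ties by smallest node id):
  initial in-degrees: [1, 0, 2, 1, 3, 1, 1, 0]
  ready (indeg=0): [1, 7]
  pop 1: indeg[3]->0; indeg[6]->0 | ready=[3, 6, 7] | order so far=[1]
  pop 3: indeg[2]->1; indeg[4]->2; indeg[5]->0 | ready=[5, 6, 7] | order so far=[1, 3]
  pop 5: indeg[4]->1 | ready=[6, 7] | order so far=[1, 3, 5]
  pop 6: indeg[0]->0 | ready=[0, 7] | order so far=[1, 3, 5, 6]
  pop 0: indeg[4]->0 | ready=[4, 7] | order so far=[1, 3, 5, 6, 0]
  pop 4: no out-edges | ready=[7] | order so far=[1, 3, 5, 6, 0, 4]
  pop 7: indeg[2]->0 | ready=[2] | order so far=[1, 3, 5, 6, 0, 4, 7]
  pop 2: no out-edges | ready=[] | order so far=[1, 3, 5, 6, 0, 4, 7, 2]
  Result: [1, 3, 5, 6, 0, 4, 7, 2]

Answer: [1, 3, 5, 6, 0, 4, 7, 2]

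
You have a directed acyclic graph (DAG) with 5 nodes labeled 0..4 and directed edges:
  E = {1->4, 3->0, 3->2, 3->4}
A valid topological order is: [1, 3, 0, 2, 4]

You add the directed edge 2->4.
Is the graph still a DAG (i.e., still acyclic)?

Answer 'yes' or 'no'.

Given toposort: [1, 3, 0, 2, 4]
Position of 2: index 3; position of 4: index 4
New edge 2->4: forward
Forward edge: respects the existing order. Still a DAG, same toposort still valid.
Still a DAG? yes

Answer: yes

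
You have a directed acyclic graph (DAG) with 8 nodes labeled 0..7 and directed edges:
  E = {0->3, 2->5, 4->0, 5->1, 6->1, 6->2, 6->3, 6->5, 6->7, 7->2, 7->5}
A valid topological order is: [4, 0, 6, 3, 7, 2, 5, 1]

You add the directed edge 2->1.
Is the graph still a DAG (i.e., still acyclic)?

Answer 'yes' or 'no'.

Answer: yes

Derivation:
Given toposort: [4, 0, 6, 3, 7, 2, 5, 1]
Position of 2: index 5; position of 1: index 7
New edge 2->1: forward
Forward edge: respects the existing order. Still a DAG, same toposort still valid.
Still a DAG? yes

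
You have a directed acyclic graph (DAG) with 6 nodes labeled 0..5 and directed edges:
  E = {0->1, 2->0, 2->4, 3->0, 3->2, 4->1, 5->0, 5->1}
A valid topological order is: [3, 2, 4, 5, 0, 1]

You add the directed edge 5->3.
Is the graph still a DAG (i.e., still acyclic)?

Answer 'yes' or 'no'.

Answer: yes

Derivation:
Given toposort: [3, 2, 4, 5, 0, 1]
Position of 5: index 3; position of 3: index 0
New edge 5->3: backward (u after v in old order)
Backward edge: old toposort is now invalid. Check if this creates a cycle.
Does 3 already reach 5? Reachable from 3: [0, 1, 2, 3, 4]. NO -> still a DAG (reorder needed).
Still a DAG? yes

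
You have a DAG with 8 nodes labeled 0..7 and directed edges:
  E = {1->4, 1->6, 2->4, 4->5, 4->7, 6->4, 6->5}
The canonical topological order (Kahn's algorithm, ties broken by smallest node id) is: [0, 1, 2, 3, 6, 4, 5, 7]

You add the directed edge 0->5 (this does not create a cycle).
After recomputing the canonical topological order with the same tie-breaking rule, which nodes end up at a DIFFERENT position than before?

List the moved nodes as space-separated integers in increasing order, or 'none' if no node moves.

Answer: none

Derivation:
Old toposort: [0, 1, 2, 3, 6, 4, 5, 7]
Added edge 0->5
Recompute Kahn (smallest-id tiebreak):
  initial in-degrees: [0, 0, 0, 0, 3, 3, 1, 1]
  ready (indeg=0): [0, 1, 2, 3]
  pop 0: indeg[5]->2 | ready=[1, 2, 3] | order so far=[0]
  pop 1: indeg[4]->2; indeg[6]->0 | ready=[2, 3, 6] | order so far=[0, 1]
  pop 2: indeg[4]->1 | ready=[3, 6] | order so far=[0, 1, 2]
  pop 3: no out-edges | ready=[6] | order so far=[0, 1, 2, 3]
  pop 6: indeg[4]->0; indeg[5]->1 | ready=[4] | order so far=[0, 1, 2, 3, 6]
  pop 4: indeg[5]->0; indeg[7]->0 | ready=[5, 7] | order so far=[0, 1, 2, 3, 6, 4]
  pop 5: no out-edges | ready=[7] | order so far=[0, 1, 2, 3, 6, 4, 5]
  pop 7: no out-edges | ready=[] | order so far=[0, 1, 2, 3, 6, 4, 5, 7]
New canonical toposort: [0, 1, 2, 3, 6, 4, 5, 7]
Compare positions:
  Node 0: index 0 -> 0 (same)
  Node 1: index 1 -> 1 (same)
  Node 2: index 2 -> 2 (same)
  Node 3: index 3 -> 3 (same)
  Node 4: index 5 -> 5 (same)
  Node 5: index 6 -> 6 (same)
  Node 6: index 4 -> 4 (same)
  Node 7: index 7 -> 7 (same)
Nodes that changed position: none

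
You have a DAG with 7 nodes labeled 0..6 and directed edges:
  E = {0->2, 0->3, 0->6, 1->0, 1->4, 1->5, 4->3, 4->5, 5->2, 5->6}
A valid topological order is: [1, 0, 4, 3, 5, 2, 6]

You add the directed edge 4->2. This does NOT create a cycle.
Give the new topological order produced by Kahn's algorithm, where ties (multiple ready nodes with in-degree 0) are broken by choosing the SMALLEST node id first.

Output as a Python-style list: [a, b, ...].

Old toposort: [1, 0, 4, 3, 5, 2, 6]
Added edge: 4->2
Position of 4 (2) < position of 2 (5). Old order still valid.
Run Kahn's algorithm (break ties by smallest node id):
  initial in-degrees: [1, 0, 3, 2, 1, 2, 2]
  ready (indeg=0): [1]
  pop 1: indeg[0]->0; indeg[4]->0; indeg[5]->1 | ready=[0, 4] | order so far=[1]
  pop 0: indeg[2]->2; indeg[3]->1; indeg[6]->1 | ready=[4] | order so far=[1, 0]
  pop 4: indeg[2]->1; indeg[3]->0; indeg[5]->0 | ready=[3, 5] | order so far=[1, 0, 4]
  pop 3: no out-edges | ready=[5] | order so far=[1, 0, 4, 3]
  pop 5: indeg[2]->0; indeg[6]->0 | ready=[2, 6] | order so far=[1, 0, 4, 3, 5]
  pop 2: no out-edges | ready=[6] | order so far=[1, 0, 4, 3, 5, 2]
  pop 6: no out-edges | ready=[] | order so far=[1, 0, 4, 3, 5, 2, 6]
  Result: [1, 0, 4, 3, 5, 2, 6]

Answer: [1, 0, 4, 3, 5, 2, 6]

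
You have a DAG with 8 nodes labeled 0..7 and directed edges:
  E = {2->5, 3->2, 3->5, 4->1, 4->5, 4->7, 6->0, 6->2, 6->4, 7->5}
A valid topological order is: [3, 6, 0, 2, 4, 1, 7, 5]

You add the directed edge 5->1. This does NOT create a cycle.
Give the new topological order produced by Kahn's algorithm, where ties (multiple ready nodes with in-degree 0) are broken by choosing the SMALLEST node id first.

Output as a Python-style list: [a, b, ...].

Old toposort: [3, 6, 0, 2, 4, 1, 7, 5]
Added edge: 5->1
Position of 5 (7) > position of 1 (5). Must reorder: 5 must now come before 1.
Run Kahn's algorithm (break ties by smallest node id):
  initial in-degrees: [1, 2, 2, 0, 1, 4, 0, 1]
  ready (indeg=0): [3, 6]
  pop 3: indeg[2]->1; indeg[5]->3 | ready=[6] | order so far=[3]
  pop 6: indeg[0]->0; indeg[2]->0; indeg[4]->0 | ready=[0, 2, 4] | order so far=[3, 6]
  pop 0: no out-edges | ready=[2, 4] | order so far=[3, 6, 0]
  pop 2: indeg[5]->2 | ready=[4] | order so far=[3, 6, 0, 2]
  pop 4: indeg[1]->1; indeg[5]->1; indeg[7]->0 | ready=[7] | order so far=[3, 6, 0, 2, 4]
  pop 7: indeg[5]->0 | ready=[5] | order so far=[3, 6, 0, 2, 4, 7]
  pop 5: indeg[1]->0 | ready=[1] | order so far=[3, 6, 0, 2, 4, 7, 5]
  pop 1: no out-edges | ready=[] | order so far=[3, 6, 0, 2, 4, 7, 5, 1]
  Result: [3, 6, 0, 2, 4, 7, 5, 1]

Answer: [3, 6, 0, 2, 4, 7, 5, 1]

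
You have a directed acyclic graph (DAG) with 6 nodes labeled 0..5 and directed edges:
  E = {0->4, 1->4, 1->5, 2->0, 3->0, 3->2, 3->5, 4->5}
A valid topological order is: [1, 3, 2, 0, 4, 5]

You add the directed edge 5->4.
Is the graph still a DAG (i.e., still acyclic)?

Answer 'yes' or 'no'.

Answer: no

Derivation:
Given toposort: [1, 3, 2, 0, 4, 5]
Position of 5: index 5; position of 4: index 4
New edge 5->4: backward (u after v in old order)
Backward edge: old toposort is now invalid. Check if this creates a cycle.
Does 4 already reach 5? Reachable from 4: [4, 5]. YES -> cycle!
Still a DAG? no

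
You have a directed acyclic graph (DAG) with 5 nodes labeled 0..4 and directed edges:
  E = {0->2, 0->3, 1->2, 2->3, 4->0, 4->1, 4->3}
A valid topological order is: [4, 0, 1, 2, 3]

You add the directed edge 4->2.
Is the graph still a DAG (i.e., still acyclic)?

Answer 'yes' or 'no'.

Answer: yes

Derivation:
Given toposort: [4, 0, 1, 2, 3]
Position of 4: index 0; position of 2: index 3
New edge 4->2: forward
Forward edge: respects the existing order. Still a DAG, same toposort still valid.
Still a DAG? yes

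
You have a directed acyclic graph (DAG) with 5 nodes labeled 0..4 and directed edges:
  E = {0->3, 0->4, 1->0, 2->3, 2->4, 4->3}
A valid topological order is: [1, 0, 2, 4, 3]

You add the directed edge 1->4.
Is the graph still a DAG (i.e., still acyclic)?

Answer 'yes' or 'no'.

Answer: yes

Derivation:
Given toposort: [1, 0, 2, 4, 3]
Position of 1: index 0; position of 4: index 3
New edge 1->4: forward
Forward edge: respects the existing order. Still a DAG, same toposort still valid.
Still a DAG? yes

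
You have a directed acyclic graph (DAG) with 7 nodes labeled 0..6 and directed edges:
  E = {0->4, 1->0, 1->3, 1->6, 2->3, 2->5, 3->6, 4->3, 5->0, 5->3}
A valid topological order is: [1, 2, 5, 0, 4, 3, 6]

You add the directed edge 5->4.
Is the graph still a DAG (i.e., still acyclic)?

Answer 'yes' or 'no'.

Given toposort: [1, 2, 5, 0, 4, 3, 6]
Position of 5: index 2; position of 4: index 4
New edge 5->4: forward
Forward edge: respects the existing order. Still a DAG, same toposort still valid.
Still a DAG? yes

Answer: yes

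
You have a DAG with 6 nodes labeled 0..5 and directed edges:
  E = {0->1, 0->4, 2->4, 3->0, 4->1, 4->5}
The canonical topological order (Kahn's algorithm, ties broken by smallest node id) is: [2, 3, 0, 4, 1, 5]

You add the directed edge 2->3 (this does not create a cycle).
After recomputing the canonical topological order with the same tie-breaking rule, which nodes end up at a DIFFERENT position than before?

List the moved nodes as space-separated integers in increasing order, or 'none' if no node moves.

Answer: none

Derivation:
Old toposort: [2, 3, 0, 4, 1, 5]
Added edge 2->3
Recompute Kahn (smallest-id tiebreak):
  initial in-degrees: [1, 2, 0, 1, 2, 1]
  ready (indeg=0): [2]
  pop 2: indeg[3]->0; indeg[4]->1 | ready=[3] | order so far=[2]
  pop 3: indeg[0]->0 | ready=[0] | order so far=[2, 3]
  pop 0: indeg[1]->1; indeg[4]->0 | ready=[4] | order so far=[2, 3, 0]
  pop 4: indeg[1]->0; indeg[5]->0 | ready=[1, 5] | order so far=[2, 3, 0, 4]
  pop 1: no out-edges | ready=[5] | order so far=[2, 3, 0, 4, 1]
  pop 5: no out-edges | ready=[] | order so far=[2, 3, 0, 4, 1, 5]
New canonical toposort: [2, 3, 0, 4, 1, 5]
Compare positions:
  Node 0: index 2 -> 2 (same)
  Node 1: index 4 -> 4 (same)
  Node 2: index 0 -> 0 (same)
  Node 3: index 1 -> 1 (same)
  Node 4: index 3 -> 3 (same)
  Node 5: index 5 -> 5 (same)
Nodes that changed position: none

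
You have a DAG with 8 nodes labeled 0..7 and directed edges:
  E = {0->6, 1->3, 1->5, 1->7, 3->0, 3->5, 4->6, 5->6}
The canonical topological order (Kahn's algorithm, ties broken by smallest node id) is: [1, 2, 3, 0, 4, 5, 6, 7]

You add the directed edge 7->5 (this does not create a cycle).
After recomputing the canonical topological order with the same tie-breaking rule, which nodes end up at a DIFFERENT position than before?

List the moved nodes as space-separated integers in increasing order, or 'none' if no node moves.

Answer: 5 6 7

Derivation:
Old toposort: [1, 2, 3, 0, 4, 5, 6, 7]
Added edge 7->5
Recompute Kahn (smallest-id tiebreak):
  initial in-degrees: [1, 0, 0, 1, 0, 3, 3, 1]
  ready (indeg=0): [1, 2, 4]
  pop 1: indeg[3]->0; indeg[5]->2; indeg[7]->0 | ready=[2, 3, 4, 7] | order so far=[1]
  pop 2: no out-edges | ready=[3, 4, 7] | order so far=[1, 2]
  pop 3: indeg[0]->0; indeg[5]->1 | ready=[0, 4, 7] | order so far=[1, 2, 3]
  pop 0: indeg[6]->2 | ready=[4, 7] | order so far=[1, 2, 3, 0]
  pop 4: indeg[6]->1 | ready=[7] | order so far=[1, 2, 3, 0, 4]
  pop 7: indeg[5]->0 | ready=[5] | order so far=[1, 2, 3, 0, 4, 7]
  pop 5: indeg[6]->0 | ready=[6] | order so far=[1, 2, 3, 0, 4, 7, 5]
  pop 6: no out-edges | ready=[] | order so far=[1, 2, 3, 0, 4, 7, 5, 6]
New canonical toposort: [1, 2, 3, 0, 4, 7, 5, 6]
Compare positions:
  Node 0: index 3 -> 3 (same)
  Node 1: index 0 -> 0 (same)
  Node 2: index 1 -> 1 (same)
  Node 3: index 2 -> 2 (same)
  Node 4: index 4 -> 4 (same)
  Node 5: index 5 -> 6 (moved)
  Node 6: index 6 -> 7 (moved)
  Node 7: index 7 -> 5 (moved)
Nodes that changed position: 5 6 7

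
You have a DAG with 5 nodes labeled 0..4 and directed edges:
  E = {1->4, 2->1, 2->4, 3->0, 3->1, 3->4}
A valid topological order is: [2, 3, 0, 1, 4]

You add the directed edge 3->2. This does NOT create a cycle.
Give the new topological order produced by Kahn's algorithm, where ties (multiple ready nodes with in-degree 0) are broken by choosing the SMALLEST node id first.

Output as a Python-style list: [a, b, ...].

Answer: [3, 0, 2, 1, 4]

Derivation:
Old toposort: [2, 3, 0, 1, 4]
Added edge: 3->2
Position of 3 (1) > position of 2 (0). Must reorder: 3 must now come before 2.
Run Kahn's algorithm (break ties by smallest node id):
  initial in-degrees: [1, 2, 1, 0, 3]
  ready (indeg=0): [3]
  pop 3: indeg[0]->0; indeg[1]->1; indeg[2]->0; indeg[4]->2 | ready=[0, 2] | order so far=[3]
  pop 0: no out-edges | ready=[2] | order so far=[3, 0]
  pop 2: indeg[1]->0; indeg[4]->1 | ready=[1] | order so far=[3, 0, 2]
  pop 1: indeg[4]->0 | ready=[4] | order so far=[3, 0, 2, 1]
  pop 4: no out-edges | ready=[] | order so far=[3, 0, 2, 1, 4]
  Result: [3, 0, 2, 1, 4]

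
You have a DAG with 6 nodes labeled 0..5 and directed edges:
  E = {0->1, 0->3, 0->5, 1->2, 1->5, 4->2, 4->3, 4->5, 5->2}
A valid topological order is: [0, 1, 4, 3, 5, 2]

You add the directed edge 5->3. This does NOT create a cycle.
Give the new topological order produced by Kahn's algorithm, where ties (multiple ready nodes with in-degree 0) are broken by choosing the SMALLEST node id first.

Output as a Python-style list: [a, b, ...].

Answer: [0, 1, 4, 5, 2, 3]

Derivation:
Old toposort: [0, 1, 4, 3, 5, 2]
Added edge: 5->3
Position of 5 (4) > position of 3 (3). Must reorder: 5 must now come before 3.
Run Kahn's algorithm (break ties by smallest node id):
  initial in-degrees: [0, 1, 3, 3, 0, 3]
  ready (indeg=0): [0, 4]
  pop 0: indeg[1]->0; indeg[3]->2; indeg[5]->2 | ready=[1, 4] | order so far=[0]
  pop 1: indeg[2]->2; indeg[5]->1 | ready=[4] | order so far=[0, 1]
  pop 4: indeg[2]->1; indeg[3]->1; indeg[5]->0 | ready=[5] | order so far=[0, 1, 4]
  pop 5: indeg[2]->0; indeg[3]->0 | ready=[2, 3] | order so far=[0, 1, 4, 5]
  pop 2: no out-edges | ready=[3] | order so far=[0, 1, 4, 5, 2]
  pop 3: no out-edges | ready=[] | order so far=[0, 1, 4, 5, 2, 3]
  Result: [0, 1, 4, 5, 2, 3]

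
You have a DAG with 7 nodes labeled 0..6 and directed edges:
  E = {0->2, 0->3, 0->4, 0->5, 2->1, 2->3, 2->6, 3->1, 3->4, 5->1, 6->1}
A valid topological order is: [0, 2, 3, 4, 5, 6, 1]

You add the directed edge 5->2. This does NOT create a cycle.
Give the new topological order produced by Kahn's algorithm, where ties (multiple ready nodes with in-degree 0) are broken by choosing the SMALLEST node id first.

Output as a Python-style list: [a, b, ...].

Answer: [0, 5, 2, 3, 4, 6, 1]

Derivation:
Old toposort: [0, 2, 3, 4, 5, 6, 1]
Added edge: 5->2
Position of 5 (4) > position of 2 (1). Must reorder: 5 must now come before 2.
Run Kahn's algorithm (break ties by smallest node id):
  initial in-degrees: [0, 4, 2, 2, 2, 1, 1]
  ready (indeg=0): [0]
  pop 0: indeg[2]->1; indeg[3]->1; indeg[4]->1; indeg[5]->0 | ready=[5] | order so far=[0]
  pop 5: indeg[1]->3; indeg[2]->0 | ready=[2] | order so far=[0, 5]
  pop 2: indeg[1]->2; indeg[3]->0; indeg[6]->0 | ready=[3, 6] | order so far=[0, 5, 2]
  pop 3: indeg[1]->1; indeg[4]->0 | ready=[4, 6] | order so far=[0, 5, 2, 3]
  pop 4: no out-edges | ready=[6] | order so far=[0, 5, 2, 3, 4]
  pop 6: indeg[1]->0 | ready=[1] | order so far=[0, 5, 2, 3, 4, 6]
  pop 1: no out-edges | ready=[] | order so far=[0, 5, 2, 3, 4, 6, 1]
  Result: [0, 5, 2, 3, 4, 6, 1]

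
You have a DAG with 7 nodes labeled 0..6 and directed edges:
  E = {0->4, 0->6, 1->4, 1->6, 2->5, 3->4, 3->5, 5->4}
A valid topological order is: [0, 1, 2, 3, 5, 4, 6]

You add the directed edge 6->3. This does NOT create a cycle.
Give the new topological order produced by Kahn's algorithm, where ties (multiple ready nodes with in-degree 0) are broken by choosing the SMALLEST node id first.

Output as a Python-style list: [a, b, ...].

Answer: [0, 1, 2, 6, 3, 5, 4]

Derivation:
Old toposort: [0, 1, 2, 3, 5, 4, 6]
Added edge: 6->3
Position of 6 (6) > position of 3 (3). Must reorder: 6 must now come before 3.
Run Kahn's algorithm (break ties by smallest node id):
  initial in-degrees: [0, 0, 0, 1, 4, 2, 2]
  ready (indeg=0): [0, 1, 2]
  pop 0: indeg[4]->3; indeg[6]->1 | ready=[1, 2] | order so far=[0]
  pop 1: indeg[4]->2; indeg[6]->0 | ready=[2, 6] | order so far=[0, 1]
  pop 2: indeg[5]->1 | ready=[6] | order so far=[0, 1, 2]
  pop 6: indeg[3]->0 | ready=[3] | order so far=[0, 1, 2, 6]
  pop 3: indeg[4]->1; indeg[5]->0 | ready=[5] | order so far=[0, 1, 2, 6, 3]
  pop 5: indeg[4]->0 | ready=[4] | order so far=[0, 1, 2, 6, 3, 5]
  pop 4: no out-edges | ready=[] | order so far=[0, 1, 2, 6, 3, 5, 4]
  Result: [0, 1, 2, 6, 3, 5, 4]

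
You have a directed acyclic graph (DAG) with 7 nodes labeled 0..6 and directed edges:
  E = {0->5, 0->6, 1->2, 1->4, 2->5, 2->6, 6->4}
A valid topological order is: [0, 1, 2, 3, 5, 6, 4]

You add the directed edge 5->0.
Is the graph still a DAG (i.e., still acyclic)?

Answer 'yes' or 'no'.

Given toposort: [0, 1, 2, 3, 5, 6, 4]
Position of 5: index 4; position of 0: index 0
New edge 5->0: backward (u after v in old order)
Backward edge: old toposort is now invalid. Check if this creates a cycle.
Does 0 already reach 5? Reachable from 0: [0, 4, 5, 6]. YES -> cycle!
Still a DAG? no

Answer: no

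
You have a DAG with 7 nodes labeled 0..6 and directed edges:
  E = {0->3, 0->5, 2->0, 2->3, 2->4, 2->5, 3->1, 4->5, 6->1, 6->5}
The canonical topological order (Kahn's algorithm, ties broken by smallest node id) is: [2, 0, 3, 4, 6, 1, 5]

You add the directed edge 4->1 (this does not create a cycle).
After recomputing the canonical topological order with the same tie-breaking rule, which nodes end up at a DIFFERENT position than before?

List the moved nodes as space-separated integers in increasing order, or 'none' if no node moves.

Answer: none

Derivation:
Old toposort: [2, 0, 3, 4, 6, 1, 5]
Added edge 4->1
Recompute Kahn (smallest-id tiebreak):
  initial in-degrees: [1, 3, 0, 2, 1, 4, 0]
  ready (indeg=0): [2, 6]
  pop 2: indeg[0]->0; indeg[3]->1; indeg[4]->0; indeg[5]->3 | ready=[0, 4, 6] | order so far=[2]
  pop 0: indeg[3]->0; indeg[5]->2 | ready=[3, 4, 6] | order so far=[2, 0]
  pop 3: indeg[1]->2 | ready=[4, 6] | order so far=[2, 0, 3]
  pop 4: indeg[1]->1; indeg[5]->1 | ready=[6] | order so far=[2, 0, 3, 4]
  pop 6: indeg[1]->0; indeg[5]->0 | ready=[1, 5] | order so far=[2, 0, 3, 4, 6]
  pop 1: no out-edges | ready=[5] | order so far=[2, 0, 3, 4, 6, 1]
  pop 5: no out-edges | ready=[] | order so far=[2, 0, 3, 4, 6, 1, 5]
New canonical toposort: [2, 0, 3, 4, 6, 1, 5]
Compare positions:
  Node 0: index 1 -> 1 (same)
  Node 1: index 5 -> 5 (same)
  Node 2: index 0 -> 0 (same)
  Node 3: index 2 -> 2 (same)
  Node 4: index 3 -> 3 (same)
  Node 5: index 6 -> 6 (same)
  Node 6: index 4 -> 4 (same)
Nodes that changed position: none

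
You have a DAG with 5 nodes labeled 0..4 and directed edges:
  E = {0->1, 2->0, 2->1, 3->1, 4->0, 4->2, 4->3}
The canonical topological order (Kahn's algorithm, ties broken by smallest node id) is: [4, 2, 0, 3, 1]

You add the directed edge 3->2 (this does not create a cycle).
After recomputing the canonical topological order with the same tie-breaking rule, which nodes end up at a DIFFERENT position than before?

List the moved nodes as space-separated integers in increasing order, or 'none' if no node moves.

Old toposort: [4, 2, 0, 3, 1]
Added edge 3->2
Recompute Kahn (smallest-id tiebreak):
  initial in-degrees: [2, 3, 2, 1, 0]
  ready (indeg=0): [4]
  pop 4: indeg[0]->1; indeg[2]->1; indeg[3]->0 | ready=[3] | order so far=[4]
  pop 3: indeg[1]->2; indeg[2]->0 | ready=[2] | order so far=[4, 3]
  pop 2: indeg[0]->0; indeg[1]->1 | ready=[0] | order so far=[4, 3, 2]
  pop 0: indeg[1]->0 | ready=[1] | order so far=[4, 3, 2, 0]
  pop 1: no out-edges | ready=[] | order so far=[4, 3, 2, 0, 1]
New canonical toposort: [4, 3, 2, 0, 1]
Compare positions:
  Node 0: index 2 -> 3 (moved)
  Node 1: index 4 -> 4 (same)
  Node 2: index 1 -> 2 (moved)
  Node 3: index 3 -> 1 (moved)
  Node 4: index 0 -> 0 (same)
Nodes that changed position: 0 2 3

Answer: 0 2 3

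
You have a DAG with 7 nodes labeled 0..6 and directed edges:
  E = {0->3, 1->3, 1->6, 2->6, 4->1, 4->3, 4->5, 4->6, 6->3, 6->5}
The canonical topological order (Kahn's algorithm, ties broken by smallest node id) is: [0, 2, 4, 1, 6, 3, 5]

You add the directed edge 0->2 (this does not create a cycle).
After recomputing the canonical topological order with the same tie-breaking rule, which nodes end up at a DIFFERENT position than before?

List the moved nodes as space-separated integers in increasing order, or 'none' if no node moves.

Answer: none

Derivation:
Old toposort: [0, 2, 4, 1, 6, 3, 5]
Added edge 0->2
Recompute Kahn (smallest-id tiebreak):
  initial in-degrees: [0, 1, 1, 4, 0, 2, 3]
  ready (indeg=0): [0, 4]
  pop 0: indeg[2]->0; indeg[3]->3 | ready=[2, 4] | order so far=[0]
  pop 2: indeg[6]->2 | ready=[4] | order so far=[0, 2]
  pop 4: indeg[1]->0; indeg[3]->2; indeg[5]->1; indeg[6]->1 | ready=[1] | order so far=[0, 2, 4]
  pop 1: indeg[3]->1; indeg[6]->0 | ready=[6] | order so far=[0, 2, 4, 1]
  pop 6: indeg[3]->0; indeg[5]->0 | ready=[3, 5] | order so far=[0, 2, 4, 1, 6]
  pop 3: no out-edges | ready=[5] | order so far=[0, 2, 4, 1, 6, 3]
  pop 5: no out-edges | ready=[] | order so far=[0, 2, 4, 1, 6, 3, 5]
New canonical toposort: [0, 2, 4, 1, 6, 3, 5]
Compare positions:
  Node 0: index 0 -> 0 (same)
  Node 1: index 3 -> 3 (same)
  Node 2: index 1 -> 1 (same)
  Node 3: index 5 -> 5 (same)
  Node 4: index 2 -> 2 (same)
  Node 5: index 6 -> 6 (same)
  Node 6: index 4 -> 4 (same)
Nodes that changed position: none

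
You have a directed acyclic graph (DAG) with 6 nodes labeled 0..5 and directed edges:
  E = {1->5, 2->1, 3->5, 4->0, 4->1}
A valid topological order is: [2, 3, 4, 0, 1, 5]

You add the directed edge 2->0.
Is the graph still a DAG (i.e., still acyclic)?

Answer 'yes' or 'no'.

Given toposort: [2, 3, 4, 0, 1, 5]
Position of 2: index 0; position of 0: index 3
New edge 2->0: forward
Forward edge: respects the existing order. Still a DAG, same toposort still valid.
Still a DAG? yes

Answer: yes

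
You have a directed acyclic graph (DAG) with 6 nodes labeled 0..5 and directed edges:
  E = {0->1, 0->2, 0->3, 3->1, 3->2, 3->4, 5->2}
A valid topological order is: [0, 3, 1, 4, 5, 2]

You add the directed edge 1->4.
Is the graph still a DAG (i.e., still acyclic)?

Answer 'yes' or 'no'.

Answer: yes

Derivation:
Given toposort: [0, 3, 1, 4, 5, 2]
Position of 1: index 2; position of 4: index 3
New edge 1->4: forward
Forward edge: respects the existing order. Still a DAG, same toposort still valid.
Still a DAG? yes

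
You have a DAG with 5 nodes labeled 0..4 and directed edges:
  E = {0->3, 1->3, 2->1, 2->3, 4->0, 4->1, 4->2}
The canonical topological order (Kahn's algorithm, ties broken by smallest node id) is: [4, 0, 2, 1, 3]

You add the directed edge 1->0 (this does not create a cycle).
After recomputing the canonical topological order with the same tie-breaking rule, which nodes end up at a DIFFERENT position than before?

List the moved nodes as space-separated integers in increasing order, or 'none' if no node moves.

Old toposort: [4, 0, 2, 1, 3]
Added edge 1->0
Recompute Kahn (smallest-id tiebreak):
  initial in-degrees: [2, 2, 1, 3, 0]
  ready (indeg=0): [4]
  pop 4: indeg[0]->1; indeg[1]->1; indeg[2]->0 | ready=[2] | order so far=[4]
  pop 2: indeg[1]->0; indeg[3]->2 | ready=[1] | order so far=[4, 2]
  pop 1: indeg[0]->0; indeg[3]->1 | ready=[0] | order so far=[4, 2, 1]
  pop 0: indeg[3]->0 | ready=[3] | order so far=[4, 2, 1, 0]
  pop 3: no out-edges | ready=[] | order so far=[4, 2, 1, 0, 3]
New canonical toposort: [4, 2, 1, 0, 3]
Compare positions:
  Node 0: index 1 -> 3 (moved)
  Node 1: index 3 -> 2 (moved)
  Node 2: index 2 -> 1 (moved)
  Node 3: index 4 -> 4 (same)
  Node 4: index 0 -> 0 (same)
Nodes that changed position: 0 1 2

Answer: 0 1 2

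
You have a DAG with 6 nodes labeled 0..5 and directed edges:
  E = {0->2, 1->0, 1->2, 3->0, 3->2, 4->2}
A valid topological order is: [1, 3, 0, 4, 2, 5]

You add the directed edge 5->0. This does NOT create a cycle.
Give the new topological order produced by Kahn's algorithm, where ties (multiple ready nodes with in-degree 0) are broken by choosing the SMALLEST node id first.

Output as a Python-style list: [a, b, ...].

Answer: [1, 3, 4, 5, 0, 2]

Derivation:
Old toposort: [1, 3, 0, 4, 2, 5]
Added edge: 5->0
Position of 5 (5) > position of 0 (2). Must reorder: 5 must now come before 0.
Run Kahn's algorithm (break ties by smallest node id):
  initial in-degrees: [3, 0, 4, 0, 0, 0]
  ready (indeg=0): [1, 3, 4, 5]
  pop 1: indeg[0]->2; indeg[2]->3 | ready=[3, 4, 5] | order so far=[1]
  pop 3: indeg[0]->1; indeg[2]->2 | ready=[4, 5] | order so far=[1, 3]
  pop 4: indeg[2]->1 | ready=[5] | order so far=[1, 3, 4]
  pop 5: indeg[0]->0 | ready=[0] | order so far=[1, 3, 4, 5]
  pop 0: indeg[2]->0 | ready=[2] | order so far=[1, 3, 4, 5, 0]
  pop 2: no out-edges | ready=[] | order so far=[1, 3, 4, 5, 0, 2]
  Result: [1, 3, 4, 5, 0, 2]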